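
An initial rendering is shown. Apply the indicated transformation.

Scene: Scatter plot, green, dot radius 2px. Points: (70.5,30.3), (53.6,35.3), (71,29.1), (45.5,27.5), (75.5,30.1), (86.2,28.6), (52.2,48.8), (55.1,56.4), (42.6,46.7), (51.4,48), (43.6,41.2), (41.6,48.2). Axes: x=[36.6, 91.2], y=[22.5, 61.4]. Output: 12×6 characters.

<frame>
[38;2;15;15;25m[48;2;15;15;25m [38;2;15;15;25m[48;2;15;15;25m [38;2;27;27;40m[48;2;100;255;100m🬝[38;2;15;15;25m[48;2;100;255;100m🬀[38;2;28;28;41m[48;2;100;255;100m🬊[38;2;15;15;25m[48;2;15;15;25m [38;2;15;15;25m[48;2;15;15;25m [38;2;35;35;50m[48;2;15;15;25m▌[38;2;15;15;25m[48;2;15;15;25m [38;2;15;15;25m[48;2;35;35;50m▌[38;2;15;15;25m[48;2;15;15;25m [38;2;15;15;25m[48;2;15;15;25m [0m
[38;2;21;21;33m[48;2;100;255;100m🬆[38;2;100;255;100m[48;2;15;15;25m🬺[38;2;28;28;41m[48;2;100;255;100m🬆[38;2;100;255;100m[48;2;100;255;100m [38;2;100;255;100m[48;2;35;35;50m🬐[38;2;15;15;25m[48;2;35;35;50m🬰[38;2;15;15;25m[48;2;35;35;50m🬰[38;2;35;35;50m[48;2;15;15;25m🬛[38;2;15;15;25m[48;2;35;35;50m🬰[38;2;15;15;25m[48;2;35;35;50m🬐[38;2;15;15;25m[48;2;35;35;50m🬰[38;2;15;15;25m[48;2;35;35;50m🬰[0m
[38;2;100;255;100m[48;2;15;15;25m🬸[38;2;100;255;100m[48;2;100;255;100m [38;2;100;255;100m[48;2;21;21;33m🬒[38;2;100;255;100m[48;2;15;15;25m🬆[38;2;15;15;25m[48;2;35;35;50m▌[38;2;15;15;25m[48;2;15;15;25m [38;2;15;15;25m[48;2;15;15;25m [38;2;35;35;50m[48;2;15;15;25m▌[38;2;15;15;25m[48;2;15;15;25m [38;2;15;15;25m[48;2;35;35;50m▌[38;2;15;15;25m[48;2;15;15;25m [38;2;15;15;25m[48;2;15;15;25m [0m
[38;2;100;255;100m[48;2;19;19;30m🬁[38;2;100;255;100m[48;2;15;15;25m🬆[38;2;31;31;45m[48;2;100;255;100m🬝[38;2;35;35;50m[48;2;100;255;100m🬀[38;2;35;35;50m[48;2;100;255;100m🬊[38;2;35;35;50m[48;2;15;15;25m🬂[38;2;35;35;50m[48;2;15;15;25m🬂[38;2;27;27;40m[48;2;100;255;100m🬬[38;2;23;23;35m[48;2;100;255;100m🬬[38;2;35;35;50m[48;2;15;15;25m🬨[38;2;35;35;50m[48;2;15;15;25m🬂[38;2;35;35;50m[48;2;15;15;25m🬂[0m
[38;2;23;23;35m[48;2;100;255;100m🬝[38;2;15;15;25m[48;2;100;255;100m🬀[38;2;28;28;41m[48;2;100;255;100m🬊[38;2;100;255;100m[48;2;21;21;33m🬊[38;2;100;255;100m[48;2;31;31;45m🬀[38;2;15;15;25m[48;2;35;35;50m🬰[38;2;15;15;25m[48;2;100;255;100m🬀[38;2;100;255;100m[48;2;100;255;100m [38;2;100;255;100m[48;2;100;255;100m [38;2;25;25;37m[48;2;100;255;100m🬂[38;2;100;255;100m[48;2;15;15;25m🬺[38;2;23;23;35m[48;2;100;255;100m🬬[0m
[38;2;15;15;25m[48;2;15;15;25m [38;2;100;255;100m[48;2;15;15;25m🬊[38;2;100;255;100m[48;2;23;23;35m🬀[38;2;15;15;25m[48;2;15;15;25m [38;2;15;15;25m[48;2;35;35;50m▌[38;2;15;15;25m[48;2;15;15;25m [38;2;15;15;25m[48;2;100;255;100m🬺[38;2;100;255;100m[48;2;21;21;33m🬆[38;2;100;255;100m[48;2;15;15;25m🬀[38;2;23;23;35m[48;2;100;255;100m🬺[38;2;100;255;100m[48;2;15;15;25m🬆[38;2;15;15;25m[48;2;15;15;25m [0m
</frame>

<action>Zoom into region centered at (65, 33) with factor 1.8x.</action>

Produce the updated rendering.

<frame>
[38;2;15;15;25m[48;2;15;15;25m [38;2;15;15;25m[48;2;15;15;25m [38;2;35;35;50m[48;2;15;15;25m▌[38;2;15;15;25m[48;2;15;15;25m [38;2;15;15;25m[48;2;35;35;50m▌[38;2;15;15;25m[48;2;15;15;25m [38;2;15;15;25m[48;2;15;15;25m [38;2;35;35;50m[48;2;15;15;25m▌[38;2;15;15;25m[48;2;15;15;25m [38;2;15;15;25m[48;2;35;35;50m▌[38;2;15;15;25m[48;2;15;15;25m [38;2;15;15;25m[48;2;15;15;25m [0m
[38;2;23;23;35m[48;2;100;255;100m🬝[38;2;21;21;33m[48;2;100;255;100m🬊[38;2;35;35;50m[48;2;15;15;25m🬛[38;2;15;15;25m[48;2;35;35;50m🬰[38;2;15;15;25m[48;2;35;35;50m🬐[38;2;15;15;25m[48;2;35;35;50m🬰[38;2;15;15;25m[48;2;35;35;50m🬰[38;2;35;35;50m[48;2;15;15;25m🬛[38;2;15;15;25m[48;2;35;35;50m🬰[38;2;15;15;25m[48;2;35;35;50m🬐[38;2;15;15;25m[48;2;35;35;50m🬰[38;2;15;15;25m[48;2;35;35;50m🬰[0m
[38;2;100;255;100m[48;2;15;15;25m🬊[38;2;100;255;100m[48;2;15;15;25m🬝[38;2;100;255;100m[48;2;23;23;35m🬀[38;2;15;15;25m[48;2;15;15;25m [38;2;15;15;25m[48;2;35;35;50m▌[38;2;15;15;25m[48;2;15;15;25m [38;2;15;15;25m[48;2;15;15;25m [38;2;27;27;40m[48;2;100;255;100m🬝[38;2;15;15;25m[48;2;15;15;25m [38;2;23;23;35m[48;2;100;255;100m🬝[38;2;15;15;25m[48;2;15;15;25m [38;2;15;15;25m[48;2;15;15;25m [0m
[38;2;35;35;50m[48;2;15;15;25m🬂[38;2;35;35;50m[48;2;15;15;25m🬂[38;2;35;35;50m[48;2;15;15;25m🬕[38;2;35;35;50m[48;2;15;15;25m🬂[38;2;35;35;50m[48;2;15;15;25m🬨[38;2;35;35;50m[48;2;15;15;25m🬂[38;2;23;23;35m[48;2;100;255;100m🬴[38;2;100;255;100m[48;2;100;255;100m [38;2;100;255;100m[48;2;35;35;50m🬺[38;2;100;255;100m[48;2;100;255;100m [38;2;100;255;100m[48;2;25;25;37m🬛[38;2;35;35;50m[48;2;15;15;25m🬂[0m
[38;2;15;15;25m[48;2;35;35;50m🬰[38;2;15;15;25m[48;2;35;35;50m🬰[38;2;35;35;50m[48;2;15;15;25m🬛[38;2;15;15;25m[48;2;35;35;50m🬰[38;2;15;15;25m[48;2;35;35;50m🬐[38;2;15;15;25m[48;2;35;35;50m🬰[38;2;15;15;25m[48;2;35;35;50m🬰[38;2;100;255;100m[48;2;31;31;45m🬁[38;2;100;255;100m[48;2;21;21;33m🬆[38;2;27;27;40m[48;2;100;255;100m🬺[38;2;15;15;25m[48;2;35;35;50m🬰[38;2;15;15;25m[48;2;35;35;50m🬰[0m
[38;2;15;15;25m[48;2;15;15;25m [38;2;15;15;25m[48;2;15;15;25m [38;2;35;35;50m[48;2;15;15;25m▌[38;2;15;15;25m[48;2;15;15;25m [38;2;15;15;25m[48;2;35;35;50m▌[38;2;15;15;25m[48;2;15;15;25m [38;2;15;15;25m[48;2;15;15;25m [38;2;35;35;50m[48;2;15;15;25m▌[38;2;15;15;25m[48;2;15;15;25m [38;2;15;15;25m[48;2;35;35;50m▌[38;2;15;15;25m[48;2;15;15;25m [38;2;15;15;25m[48;2;15;15;25m [0m
</frame>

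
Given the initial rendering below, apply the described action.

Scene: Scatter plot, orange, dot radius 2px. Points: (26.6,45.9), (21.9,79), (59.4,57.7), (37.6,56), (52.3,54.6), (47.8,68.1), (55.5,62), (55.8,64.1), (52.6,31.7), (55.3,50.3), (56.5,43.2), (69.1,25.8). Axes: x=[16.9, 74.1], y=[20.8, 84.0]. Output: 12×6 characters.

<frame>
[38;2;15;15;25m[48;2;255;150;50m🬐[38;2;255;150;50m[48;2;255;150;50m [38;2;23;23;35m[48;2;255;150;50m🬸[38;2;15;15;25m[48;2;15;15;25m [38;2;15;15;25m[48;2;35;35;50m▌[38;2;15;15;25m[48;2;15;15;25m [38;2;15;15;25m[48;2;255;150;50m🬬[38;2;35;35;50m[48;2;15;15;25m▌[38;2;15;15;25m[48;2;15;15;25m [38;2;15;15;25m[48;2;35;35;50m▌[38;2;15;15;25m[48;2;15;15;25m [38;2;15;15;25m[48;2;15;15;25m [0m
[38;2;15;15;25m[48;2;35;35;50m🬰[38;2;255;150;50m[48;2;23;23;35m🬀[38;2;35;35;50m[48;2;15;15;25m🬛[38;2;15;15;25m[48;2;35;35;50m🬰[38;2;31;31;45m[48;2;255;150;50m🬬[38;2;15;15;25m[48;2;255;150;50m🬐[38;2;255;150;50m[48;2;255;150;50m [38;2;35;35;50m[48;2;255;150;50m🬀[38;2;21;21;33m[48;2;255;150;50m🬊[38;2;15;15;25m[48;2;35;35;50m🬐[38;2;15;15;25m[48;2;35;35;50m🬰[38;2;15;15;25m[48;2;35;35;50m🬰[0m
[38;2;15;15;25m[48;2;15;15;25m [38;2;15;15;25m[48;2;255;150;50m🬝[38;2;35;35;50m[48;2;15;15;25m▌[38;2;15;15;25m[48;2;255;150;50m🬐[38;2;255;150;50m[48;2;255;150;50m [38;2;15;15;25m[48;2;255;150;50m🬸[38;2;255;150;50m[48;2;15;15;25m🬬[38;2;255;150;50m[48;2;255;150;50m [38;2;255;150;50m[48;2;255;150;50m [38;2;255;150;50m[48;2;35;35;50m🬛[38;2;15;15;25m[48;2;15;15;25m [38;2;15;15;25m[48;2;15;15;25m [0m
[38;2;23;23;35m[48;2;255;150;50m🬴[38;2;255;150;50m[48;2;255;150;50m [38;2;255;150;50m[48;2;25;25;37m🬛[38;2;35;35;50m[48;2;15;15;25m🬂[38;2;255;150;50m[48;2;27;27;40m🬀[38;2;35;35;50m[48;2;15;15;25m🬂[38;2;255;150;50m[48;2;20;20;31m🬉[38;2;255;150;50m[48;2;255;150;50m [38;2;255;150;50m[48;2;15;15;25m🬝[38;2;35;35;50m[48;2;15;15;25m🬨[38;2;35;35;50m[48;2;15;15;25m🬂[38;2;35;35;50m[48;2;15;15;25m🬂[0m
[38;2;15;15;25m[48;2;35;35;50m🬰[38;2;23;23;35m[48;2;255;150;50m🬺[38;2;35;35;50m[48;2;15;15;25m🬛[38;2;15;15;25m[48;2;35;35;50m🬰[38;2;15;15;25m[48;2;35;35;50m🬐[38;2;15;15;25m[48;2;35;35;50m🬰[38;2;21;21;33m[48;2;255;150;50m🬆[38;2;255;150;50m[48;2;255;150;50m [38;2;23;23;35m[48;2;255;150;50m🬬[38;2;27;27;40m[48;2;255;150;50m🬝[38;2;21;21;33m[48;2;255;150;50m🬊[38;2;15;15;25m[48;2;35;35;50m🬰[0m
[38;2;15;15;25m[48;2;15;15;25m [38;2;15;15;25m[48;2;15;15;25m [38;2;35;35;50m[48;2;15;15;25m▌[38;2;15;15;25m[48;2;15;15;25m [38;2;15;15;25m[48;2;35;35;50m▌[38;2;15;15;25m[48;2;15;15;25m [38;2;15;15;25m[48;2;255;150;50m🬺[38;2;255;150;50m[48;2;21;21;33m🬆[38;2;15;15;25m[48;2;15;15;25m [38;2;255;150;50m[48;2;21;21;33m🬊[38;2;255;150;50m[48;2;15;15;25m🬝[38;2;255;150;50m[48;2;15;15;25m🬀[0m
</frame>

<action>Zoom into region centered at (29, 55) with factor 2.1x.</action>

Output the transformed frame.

<frame>
[38;2;15;15;25m[48;2;15;15;25m [38;2;15;15;25m[48;2;15;15;25m [38;2;35;35;50m[48;2;15;15;25m▌[38;2;15;15;25m[48;2;15;15;25m [38;2;15;15;25m[48;2;35;35;50m▌[38;2;15;15;25m[48;2;15;15;25m [38;2;15;15;25m[48;2;15;15;25m [38;2;35;35;50m[48;2;15;15;25m▌[38;2;15;15;25m[48;2;15;15;25m [38;2;15;15;25m[48;2;35;35;50m▌[38;2;15;15;25m[48;2;15;15;25m [38;2;15;15;25m[48;2;15;15;25m [0m
[38;2;15;15;25m[48;2;35;35;50m🬰[38;2;15;15;25m[48;2;35;35;50m🬰[38;2;35;35;50m[48;2;15;15;25m🬛[38;2;15;15;25m[48;2;35;35;50m🬰[38;2;15;15;25m[48;2;35;35;50m🬐[38;2;15;15;25m[48;2;35;35;50m🬰[38;2;15;15;25m[48;2;35;35;50m🬰[38;2;35;35;50m[48;2;15;15;25m🬛[38;2;15;15;25m[48;2;35;35;50m🬰[38;2;31;31;45m[48;2;255;150;50m🬬[38;2;15;15;25m[48;2;35;35;50m🬰[38;2;15;15;25m[48;2;35;35;50m🬰[0m
[38;2;15;15;25m[48;2;15;15;25m [38;2;15;15;25m[48;2;15;15;25m [38;2;35;35;50m[48;2;15;15;25m▌[38;2;15;15;25m[48;2;15;15;25m [38;2;15;15;25m[48;2;35;35;50m▌[38;2;15;15;25m[48;2;15;15;25m [38;2;15;15;25m[48;2;15;15;25m [38;2;35;35;50m[48;2;15;15;25m▌[38;2;15;15;25m[48;2;255;150;50m🬐[38;2;255;150;50m[48;2;255;150;50m [38;2;15;15;25m[48;2;255;150;50m🬸[38;2;15;15;25m[48;2;15;15;25m [0m
[38;2;35;35;50m[48;2;15;15;25m🬂[38;2;35;35;50m[48;2;15;15;25m🬂[38;2;35;35;50m[48;2;15;15;25m🬕[38;2;35;35;50m[48;2;15;15;25m🬂[38;2;27;27;40m[48;2;255;150;50m🬝[38;2;35;35;50m[48;2;15;15;25m🬂[38;2;35;35;50m[48;2;15;15;25m🬂[38;2;35;35;50m[48;2;15;15;25m🬕[38;2;35;35;50m[48;2;15;15;25m🬂[38;2;255;150;50m[48;2;27;27;40m🬀[38;2;35;35;50m[48;2;15;15;25m🬂[38;2;35;35;50m[48;2;15;15;25m🬂[0m
[38;2;15;15;25m[48;2;35;35;50m🬰[38;2;15;15;25m[48;2;35;35;50m🬰[38;2;35;35;50m[48;2;15;15;25m🬛[38;2;19;19;30m[48;2;255;150;50m🬴[38;2;255;150;50m[48;2;255;150;50m [38;2;255;150;50m[48;2;15;15;25m🬛[38;2;15;15;25m[48;2;35;35;50m🬰[38;2;35;35;50m[48;2;15;15;25m🬛[38;2;15;15;25m[48;2;35;35;50m🬰[38;2;15;15;25m[48;2;35;35;50m🬐[38;2;15;15;25m[48;2;35;35;50m🬰[38;2;15;15;25m[48;2;35;35;50m🬰[0m
[38;2;15;15;25m[48;2;15;15;25m [38;2;15;15;25m[48;2;15;15;25m [38;2;35;35;50m[48;2;15;15;25m▌[38;2;15;15;25m[48;2;15;15;25m [38;2;23;23;35m[48;2;255;150;50m🬺[38;2;15;15;25m[48;2;15;15;25m [38;2;15;15;25m[48;2;15;15;25m [38;2;35;35;50m[48;2;15;15;25m▌[38;2;15;15;25m[48;2;15;15;25m [38;2;15;15;25m[48;2;35;35;50m▌[38;2;15;15;25m[48;2;15;15;25m [38;2;15;15;25m[48;2;15;15;25m [0m
</frame>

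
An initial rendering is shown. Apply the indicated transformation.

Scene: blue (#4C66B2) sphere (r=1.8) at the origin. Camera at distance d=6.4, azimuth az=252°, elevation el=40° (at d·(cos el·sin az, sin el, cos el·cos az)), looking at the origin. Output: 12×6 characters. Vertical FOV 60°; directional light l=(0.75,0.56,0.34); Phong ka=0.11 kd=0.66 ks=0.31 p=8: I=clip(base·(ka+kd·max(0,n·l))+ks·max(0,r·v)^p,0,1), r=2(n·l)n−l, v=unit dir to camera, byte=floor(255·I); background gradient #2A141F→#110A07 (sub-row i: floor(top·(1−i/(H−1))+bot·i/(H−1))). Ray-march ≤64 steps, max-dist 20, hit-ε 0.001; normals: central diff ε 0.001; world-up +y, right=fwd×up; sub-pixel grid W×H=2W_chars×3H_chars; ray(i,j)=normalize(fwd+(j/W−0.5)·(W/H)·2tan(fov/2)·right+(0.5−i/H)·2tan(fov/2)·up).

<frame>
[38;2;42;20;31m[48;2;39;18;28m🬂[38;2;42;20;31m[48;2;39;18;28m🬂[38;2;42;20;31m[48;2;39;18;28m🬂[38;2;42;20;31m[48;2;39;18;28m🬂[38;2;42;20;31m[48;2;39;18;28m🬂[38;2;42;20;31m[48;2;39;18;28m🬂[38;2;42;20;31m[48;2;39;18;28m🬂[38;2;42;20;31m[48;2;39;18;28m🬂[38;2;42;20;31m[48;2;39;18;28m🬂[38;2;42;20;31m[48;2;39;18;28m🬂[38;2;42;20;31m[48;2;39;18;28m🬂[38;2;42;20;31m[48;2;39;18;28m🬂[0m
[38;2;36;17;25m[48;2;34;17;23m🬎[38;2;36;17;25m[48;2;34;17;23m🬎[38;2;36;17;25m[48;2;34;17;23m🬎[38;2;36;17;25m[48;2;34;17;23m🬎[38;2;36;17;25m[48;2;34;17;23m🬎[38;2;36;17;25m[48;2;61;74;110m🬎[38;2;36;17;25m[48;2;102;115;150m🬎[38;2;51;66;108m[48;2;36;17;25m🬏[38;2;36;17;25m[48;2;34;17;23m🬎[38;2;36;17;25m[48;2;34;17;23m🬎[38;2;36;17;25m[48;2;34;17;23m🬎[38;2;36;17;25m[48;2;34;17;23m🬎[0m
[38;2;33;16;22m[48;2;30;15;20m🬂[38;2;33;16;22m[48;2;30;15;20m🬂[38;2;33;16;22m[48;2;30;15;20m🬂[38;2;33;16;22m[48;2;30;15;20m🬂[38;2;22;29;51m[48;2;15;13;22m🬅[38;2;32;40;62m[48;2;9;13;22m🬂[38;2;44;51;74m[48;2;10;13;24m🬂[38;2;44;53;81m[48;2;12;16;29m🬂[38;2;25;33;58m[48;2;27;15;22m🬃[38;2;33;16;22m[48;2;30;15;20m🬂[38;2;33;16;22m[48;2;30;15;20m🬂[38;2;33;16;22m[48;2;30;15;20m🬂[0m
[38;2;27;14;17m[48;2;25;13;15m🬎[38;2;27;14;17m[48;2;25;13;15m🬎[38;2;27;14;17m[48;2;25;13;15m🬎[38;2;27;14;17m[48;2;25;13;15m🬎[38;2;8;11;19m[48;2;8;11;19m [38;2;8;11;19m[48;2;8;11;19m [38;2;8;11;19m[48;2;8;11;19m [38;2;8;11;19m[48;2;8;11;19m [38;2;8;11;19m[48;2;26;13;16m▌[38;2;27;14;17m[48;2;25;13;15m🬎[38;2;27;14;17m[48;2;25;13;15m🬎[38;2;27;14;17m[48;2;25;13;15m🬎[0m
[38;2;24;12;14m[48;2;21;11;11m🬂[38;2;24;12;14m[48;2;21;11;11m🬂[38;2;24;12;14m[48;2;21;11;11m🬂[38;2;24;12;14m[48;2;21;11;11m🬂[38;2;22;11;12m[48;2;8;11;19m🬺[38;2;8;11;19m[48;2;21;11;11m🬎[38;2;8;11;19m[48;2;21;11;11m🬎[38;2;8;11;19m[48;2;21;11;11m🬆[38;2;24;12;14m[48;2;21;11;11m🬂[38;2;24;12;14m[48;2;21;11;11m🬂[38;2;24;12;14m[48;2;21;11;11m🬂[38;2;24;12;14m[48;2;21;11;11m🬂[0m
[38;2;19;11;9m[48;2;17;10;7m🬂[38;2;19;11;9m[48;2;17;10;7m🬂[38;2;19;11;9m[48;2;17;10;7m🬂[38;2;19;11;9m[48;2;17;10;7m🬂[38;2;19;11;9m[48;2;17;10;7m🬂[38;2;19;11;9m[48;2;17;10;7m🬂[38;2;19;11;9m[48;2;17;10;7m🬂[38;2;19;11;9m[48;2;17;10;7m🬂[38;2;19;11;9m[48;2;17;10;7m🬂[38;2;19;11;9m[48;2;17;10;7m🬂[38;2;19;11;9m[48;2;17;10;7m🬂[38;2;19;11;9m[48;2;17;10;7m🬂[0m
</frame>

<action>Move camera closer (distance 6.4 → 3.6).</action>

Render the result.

<frame>
[38;2;42;20;31m[48;2;39;18;28m🬂[38;2;42;20;31m[48;2;39;18;28m🬂[38;2;42;20;31m[48;2;39;18;28m🬂[38;2;40;19;29m[48;2;33;42;67m🬝[38;2;42;20;31m[48;2;46;55;82m🬂[38;2;46;33;48m[48;2;75;85;110m🬒[38;2;42;20;31m[48;2;78;88;116m🬁[38;2;42;20;31m[48;2;80;89;116m🬂[38;2;41;19;30m[48;2;54;65;95m🬊[38;2;42;20;31m[48;2;39;18;28m🬂[38;2;42;20;31m[48;2;39;18;28m🬂[38;2;42;20;31m[48;2;39;18;28m🬂[0m
[38;2;36;17;25m[48;2;34;17;23m🬎[38;2;36;17;25m[48;2;34;17;23m🬎[38;2;36;17;25m[48;2;13;18;32m🬆[38;2;23;29;48m[48;2;11;15;26m🬂[38;2;24;30;46m[48;2;10;14;24m🬂[38;2;28;33;49m[48;2;10;14;24m🬂[38;2;32;38;54m[48;2;11;15;25m🬂[38;2;37;43;61m[48;2;13;17;28m🬂[38;2;39;46;66m[48;2;16;20;34m🬂[38;2;27;35;56m[48;2;22;19;32m🬌[38;2;21;29;50m[48;2;36;17;25m🬏[38;2;36;17;25m[48;2;34;17;23m🬎[0m
[38;2;33;16;22m[48;2;30;15;20m🬂[38;2;33;16;22m[48;2;30;15;20m🬂[38;2;8;11;19m[48;2;8;11;19m [38;2;8;11;19m[48;2;8;11;19m [38;2;8;11;19m[48;2;8;11;19m [38;2;8;11;19m[48;2;8;11;19m [38;2;8;11;19m[48;2;8;11;19m [38;2;8;11;19m[48;2;8;11;19m [38;2;8;11;19m[48;2;8;11;19m [38;2;11;14;25m[48;2;8;11;19m🬁[38;2;31;15;20m[48;2;10;13;23m▐[38;2;33;16;22m[48;2;30;15;20m🬂[0m
[38;2;27;14;17m[48;2;25;13;15m🬎[38;2;26;13;16m[48;2;8;11;19m🬺[38;2;8;11;19m[48;2;8;11;19m [38;2;8;11;19m[48;2;8;11;19m [38;2;8;11;19m[48;2;8;11;19m [38;2;8;11;19m[48;2;8;11;19m [38;2;8;11;19m[48;2;8;11;19m [38;2;8;11;19m[48;2;8;11;19m [38;2;8;11;19m[48;2;8;11;19m [38;2;8;11;19m[48;2;8;11;19m [38;2;8;11;19m[48;2;26;13;15m🬕[38;2;27;14;17m[48;2;25;13;15m🬎[0m
[38;2;24;12;14m[48;2;21;11;11m🬂[38;2;24;12;14m[48;2;21;11;11m🬂[38;2;8;11;19m[48;2;21;11;11m🬬[38;2;8;11;19m[48;2;8;11;19m [38;2;8;11;19m[48;2;8;11;19m [38;2;8;11;19m[48;2;8;11;19m [38;2;8;11;19m[48;2;8;11;19m [38;2;8;11;19m[48;2;8;11;19m [38;2;8;11;19m[48;2;8;11;19m [38;2;8;11;19m[48;2;8;11;19m [38;2;8;11;19m[48;2;22;11;12m🬄[38;2;24;12;14m[48;2;21;11;11m🬂[0m
[38;2;19;11;9m[48;2;17;10;7m🬂[38;2;19;11;9m[48;2;17;10;7m🬂[38;2;19;11;9m[48;2;17;10;7m🬂[38;2;8;11;19m[48;2;17;10;7m🬊[38;2;8;11;19m[48;2;8;11;19m [38;2;8;11;19m[48;2;8;11;19m [38;2;8;11;19m[48;2;8;11;19m [38;2;8;11;19m[48;2;8;11;19m [38;2;8;11;19m[48;2;17;10;7m🬝[38;2;8;11;19m[48;2;17;10;7m🬀[38;2;19;11;9m[48;2;17;10;7m🬂[38;2;19;11;9m[48;2;17;10;7m🬂[0m
</frame>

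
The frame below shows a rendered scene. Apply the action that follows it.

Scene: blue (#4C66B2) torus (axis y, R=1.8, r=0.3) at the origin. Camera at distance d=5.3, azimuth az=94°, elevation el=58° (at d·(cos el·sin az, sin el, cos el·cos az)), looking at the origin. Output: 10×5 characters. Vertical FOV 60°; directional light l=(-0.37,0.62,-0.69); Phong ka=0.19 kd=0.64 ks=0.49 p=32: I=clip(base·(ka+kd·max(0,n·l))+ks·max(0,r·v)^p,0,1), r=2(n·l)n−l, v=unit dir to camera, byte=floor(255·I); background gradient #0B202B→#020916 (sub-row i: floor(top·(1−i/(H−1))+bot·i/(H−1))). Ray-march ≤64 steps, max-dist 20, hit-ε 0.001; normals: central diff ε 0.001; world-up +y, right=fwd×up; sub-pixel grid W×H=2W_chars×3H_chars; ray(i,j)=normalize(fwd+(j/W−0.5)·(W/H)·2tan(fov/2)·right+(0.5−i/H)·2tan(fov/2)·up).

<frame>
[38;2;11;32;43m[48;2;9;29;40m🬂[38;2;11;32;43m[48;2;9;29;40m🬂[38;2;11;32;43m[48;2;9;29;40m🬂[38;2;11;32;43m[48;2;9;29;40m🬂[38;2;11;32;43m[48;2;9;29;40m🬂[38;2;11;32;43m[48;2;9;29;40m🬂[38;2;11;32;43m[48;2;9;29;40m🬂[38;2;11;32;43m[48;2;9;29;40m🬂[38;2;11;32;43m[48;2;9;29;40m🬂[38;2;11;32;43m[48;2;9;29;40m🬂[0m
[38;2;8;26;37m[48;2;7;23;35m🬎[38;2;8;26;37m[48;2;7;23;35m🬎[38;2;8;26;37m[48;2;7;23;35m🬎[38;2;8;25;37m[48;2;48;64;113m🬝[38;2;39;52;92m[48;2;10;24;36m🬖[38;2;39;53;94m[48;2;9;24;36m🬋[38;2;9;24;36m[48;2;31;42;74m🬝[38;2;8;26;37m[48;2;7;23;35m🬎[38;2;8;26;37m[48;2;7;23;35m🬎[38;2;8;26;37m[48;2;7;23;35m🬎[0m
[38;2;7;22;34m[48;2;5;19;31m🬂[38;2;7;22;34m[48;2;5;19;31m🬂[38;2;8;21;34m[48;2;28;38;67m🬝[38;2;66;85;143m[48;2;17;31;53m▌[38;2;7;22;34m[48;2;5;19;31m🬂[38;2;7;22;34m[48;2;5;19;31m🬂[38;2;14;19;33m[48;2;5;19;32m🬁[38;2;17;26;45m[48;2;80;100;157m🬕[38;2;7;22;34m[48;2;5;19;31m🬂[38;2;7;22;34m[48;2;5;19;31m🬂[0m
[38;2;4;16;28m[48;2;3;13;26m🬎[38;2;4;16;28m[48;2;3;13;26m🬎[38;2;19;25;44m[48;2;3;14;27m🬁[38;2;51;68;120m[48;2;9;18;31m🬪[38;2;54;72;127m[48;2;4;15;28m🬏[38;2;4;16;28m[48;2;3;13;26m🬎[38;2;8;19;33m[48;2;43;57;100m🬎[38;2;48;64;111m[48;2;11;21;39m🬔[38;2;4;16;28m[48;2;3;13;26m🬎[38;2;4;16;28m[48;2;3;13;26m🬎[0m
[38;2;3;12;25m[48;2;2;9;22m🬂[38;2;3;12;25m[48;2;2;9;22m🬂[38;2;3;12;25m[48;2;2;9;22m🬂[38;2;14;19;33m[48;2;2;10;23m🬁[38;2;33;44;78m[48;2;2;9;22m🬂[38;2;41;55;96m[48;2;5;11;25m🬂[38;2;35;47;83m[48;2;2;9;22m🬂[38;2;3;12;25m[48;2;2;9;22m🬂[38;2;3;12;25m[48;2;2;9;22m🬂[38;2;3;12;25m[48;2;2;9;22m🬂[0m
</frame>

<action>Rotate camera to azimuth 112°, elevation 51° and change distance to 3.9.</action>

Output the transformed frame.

<frame>
[38;2;11;32;43m[48;2;9;29;40m🬂[38;2;11;32;43m[48;2;9;29;40m🬂[38;2;11;32;43m[48;2;9;29;40m🬂[38;2;11;32;43m[48;2;9;29;40m🬂[38;2;11;32;43m[48;2;9;29;40m🬂[38;2;11;32;43m[48;2;9;29;40m🬂[38;2;11;32;43m[48;2;9;29;40m🬂[38;2;11;32;43m[48;2;9;29;40m🬂[38;2;11;32;43m[48;2;9;29;40m🬂[38;2;11;32;43m[48;2;9;29;40m🬂[0m
[38;2;8;26;37m[48;2;7;23;35m🬎[38;2;8;26;37m[48;2;7;23;35m🬎[38;2;8;25;37m[48;2;46;61;107m🬝[38;2;23;40;65m[48;2;165;184;240m🬬[38;2;39;53;93m[48;2;9;24;36m🬋[38;2;21;29;52m[48;2;8;25;36m🬋[38;2;33;45;79m[48;2;13;24;38m🬇[38;2;9;24;36m[48;2;42;57;100m🬝[38;2;8;26;37m[48;2;7;23;35m🬎[38;2;8;26;37m[48;2;7;23;35m🬎[0m
[38;2;7;22;34m[48;2;5;19;31m🬂[38;2;7;20;32m[48;2;32;43;75m🬝[38;2;65;86;145m[48;2;23;37;64m🬜[38;2;42;56;99m[48;2;5;19;32m🬀[38;2;7;22;34m[48;2;5;19;31m🬂[38;2;7;22;34m[48;2;5;19;31m🬂[38;2;7;22;34m[48;2;5;19;31m🬂[38;2;14;19;33m[48;2;5;18;31m🬊[38;2;18;29;50m[48;2;55;74;129m🬔[38;2;7;22;34m[48;2;5;19;31m🬂[0m
[38;2;4;16;28m[48;2;3;13;26m🬎[38;2;30;41;71m[48;2;6;16;29m🬉[38;2;52;70;123m[48;2;5;17;29m🬺[38;2;4;16;28m[48;2;3;13;26m🬎[38;2;4;16;28m[48;2;3;13;26m🬎[38;2;4;16;28m[48;2;3;13;26m🬎[38;2;4;16;28m[48;2;3;13;26m🬎[38;2;6;16;29m[48;2;31;41;73m🬝[38;2;30;41;71m[48;2;69;87;139m🬄[38;2;4;16;28m[48;2;3;13;26m🬎[0m
[38;2;3;12;25m[48;2;2;9;22m🬂[38;2;3;12;25m[48;2;2;9;22m🬂[38;2;33;45;78m[48;2;10;15;29m🬊[38;2;45;62;108m[48;2;29;39;68m🬎[38;2;3;12;25m[48;2;43;58;101m🬂[38;2;3;12;25m[48;2;42;57;100m🬂[38;2;14;22;41m[48;2;43;58;101m🬂[38;2;37;50;88m[48;2;46;62;109m🬟[38;2;57;74;122m[48;2;2;10;23m🬄[38;2;3;12;25m[48;2;2;9;22m🬂[0m
</frame>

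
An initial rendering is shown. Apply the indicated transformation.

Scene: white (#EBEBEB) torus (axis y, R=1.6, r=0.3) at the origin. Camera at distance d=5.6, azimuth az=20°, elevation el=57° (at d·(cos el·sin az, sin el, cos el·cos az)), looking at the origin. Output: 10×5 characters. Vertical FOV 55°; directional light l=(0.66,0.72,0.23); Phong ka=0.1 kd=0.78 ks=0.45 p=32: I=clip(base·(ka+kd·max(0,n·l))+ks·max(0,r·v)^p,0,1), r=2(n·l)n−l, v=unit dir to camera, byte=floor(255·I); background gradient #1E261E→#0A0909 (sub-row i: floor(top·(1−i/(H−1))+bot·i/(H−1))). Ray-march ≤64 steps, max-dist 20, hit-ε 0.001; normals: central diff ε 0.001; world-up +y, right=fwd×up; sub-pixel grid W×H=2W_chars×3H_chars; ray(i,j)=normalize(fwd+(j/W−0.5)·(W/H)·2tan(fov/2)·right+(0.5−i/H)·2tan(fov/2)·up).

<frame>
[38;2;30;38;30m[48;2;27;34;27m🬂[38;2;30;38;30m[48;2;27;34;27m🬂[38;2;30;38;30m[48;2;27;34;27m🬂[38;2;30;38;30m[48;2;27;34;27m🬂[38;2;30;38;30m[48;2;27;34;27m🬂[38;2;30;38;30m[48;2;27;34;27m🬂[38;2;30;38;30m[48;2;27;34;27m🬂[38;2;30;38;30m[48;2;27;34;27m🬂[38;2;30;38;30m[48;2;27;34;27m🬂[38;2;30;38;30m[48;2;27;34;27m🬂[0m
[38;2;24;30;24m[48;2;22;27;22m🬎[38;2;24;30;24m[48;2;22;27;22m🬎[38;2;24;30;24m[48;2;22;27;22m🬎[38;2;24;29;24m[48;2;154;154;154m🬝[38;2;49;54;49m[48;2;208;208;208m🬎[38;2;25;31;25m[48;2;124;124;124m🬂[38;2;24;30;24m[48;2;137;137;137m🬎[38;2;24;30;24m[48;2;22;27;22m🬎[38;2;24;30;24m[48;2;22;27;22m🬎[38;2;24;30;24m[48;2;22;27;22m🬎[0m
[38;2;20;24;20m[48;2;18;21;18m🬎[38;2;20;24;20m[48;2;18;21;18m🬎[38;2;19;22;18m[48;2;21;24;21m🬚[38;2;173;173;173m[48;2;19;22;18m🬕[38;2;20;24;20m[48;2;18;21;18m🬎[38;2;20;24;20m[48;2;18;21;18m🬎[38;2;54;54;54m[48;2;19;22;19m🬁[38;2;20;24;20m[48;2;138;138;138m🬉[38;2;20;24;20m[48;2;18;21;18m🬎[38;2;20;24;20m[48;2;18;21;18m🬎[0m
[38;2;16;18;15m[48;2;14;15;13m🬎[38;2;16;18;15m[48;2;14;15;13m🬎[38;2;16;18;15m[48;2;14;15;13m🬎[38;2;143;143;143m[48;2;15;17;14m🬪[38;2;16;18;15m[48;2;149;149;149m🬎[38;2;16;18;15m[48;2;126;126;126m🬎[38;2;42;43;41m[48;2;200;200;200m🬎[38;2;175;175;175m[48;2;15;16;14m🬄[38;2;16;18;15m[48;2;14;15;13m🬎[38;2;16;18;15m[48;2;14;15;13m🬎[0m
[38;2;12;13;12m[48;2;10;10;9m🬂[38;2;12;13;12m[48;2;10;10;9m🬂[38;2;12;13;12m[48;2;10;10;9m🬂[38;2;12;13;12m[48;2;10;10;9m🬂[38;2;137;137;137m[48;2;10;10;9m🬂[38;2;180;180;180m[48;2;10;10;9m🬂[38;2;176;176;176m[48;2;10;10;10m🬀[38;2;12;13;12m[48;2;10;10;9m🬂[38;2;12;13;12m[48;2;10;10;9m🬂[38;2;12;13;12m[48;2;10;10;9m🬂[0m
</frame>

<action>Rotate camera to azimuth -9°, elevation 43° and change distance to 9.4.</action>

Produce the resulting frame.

<frame>
[38;2;30;38;30m[48;2;27;34;27m🬂[38;2;30;38;30m[48;2;27;34;27m🬂[38;2;30;38;30m[48;2;27;34;27m🬂[38;2;30;38;30m[48;2;27;34;27m🬂[38;2;30;38;30m[48;2;27;34;27m🬂[38;2;30;38;30m[48;2;27;34;27m🬂[38;2;30;38;30m[48;2;27;34;27m🬂[38;2;30;38;30m[48;2;27;34;27m🬂[38;2;30;38;30m[48;2;27;34;27m🬂[38;2;30;38;30m[48;2;27;34;27m🬂[0m
[38;2;24;30;24m[48;2;22;27;22m🬎[38;2;24;30;24m[48;2;22;27;22m🬎[38;2;24;30;24m[48;2;22;27;22m🬎[38;2;24;30;24m[48;2;22;27;22m🬎[38;2;24;30;24m[48;2;22;27;22m🬎[38;2;24;30;24m[48;2;22;27;22m🬎[38;2;24;30;24m[48;2;22;27;22m🬎[38;2;24;30;24m[48;2;22;27;22m🬎[38;2;24;30;24m[48;2;22;27;22m🬎[38;2;24;30;24m[48;2;22;27;22m🬎[0m
[38;2;20;24;20m[48;2;18;21;18m🬎[38;2;20;24;20m[48;2;18;21;18m🬎[38;2;20;24;20m[48;2;18;21;18m🬎[38;2;20;24;20m[48;2;18;21;18m🬎[38;2;191;191;191m[48;2;19;23;19m🬔[38;2;120;120;120m[48;2;19;22;18m🬂[38;2;34;34;34m[48;2;20;23;20m🬏[38;2;20;24;20m[48;2;18;21;18m🬎[38;2;20;24;20m[48;2;18;21;18m🬎[38;2;20;24;20m[48;2;18;21;18m🬎[0m
[38;2;16;18;15m[48;2;14;15;13m🬎[38;2;16;18;15m[48;2;14;15;13m🬎[38;2;16;18;15m[48;2;14;15;13m🬎[38;2;16;18;15m[48;2;14;15;13m🬎[38;2;150;150;150m[48;2;22;23;21m🬁[38;2;156;156;156m[48;2;14;16;14m🬂[38;2;179;179;179m[48;2;15;16;14m🬀[38;2;16;18;15m[48;2;14;15;13m🬎[38;2;16;18;15m[48;2;14;15;13m🬎[38;2;16;18;15m[48;2;14;15;13m🬎[0m
[38;2;12;13;12m[48;2;10;10;9m🬂[38;2;12;13;12m[48;2;10;10;9m🬂[38;2;12;13;12m[48;2;10;10;9m🬂[38;2;12;13;12m[48;2;10;10;9m🬂[38;2;12;13;12m[48;2;10;10;9m🬂[38;2;12;13;12m[48;2;10;10;9m🬂[38;2;12;13;12m[48;2;10;10;9m🬂[38;2;12;13;12m[48;2;10;10;9m🬂[38;2;12;13;12m[48;2;10;10;9m🬂[38;2;12;13;12m[48;2;10;10;9m🬂[0m
</frame>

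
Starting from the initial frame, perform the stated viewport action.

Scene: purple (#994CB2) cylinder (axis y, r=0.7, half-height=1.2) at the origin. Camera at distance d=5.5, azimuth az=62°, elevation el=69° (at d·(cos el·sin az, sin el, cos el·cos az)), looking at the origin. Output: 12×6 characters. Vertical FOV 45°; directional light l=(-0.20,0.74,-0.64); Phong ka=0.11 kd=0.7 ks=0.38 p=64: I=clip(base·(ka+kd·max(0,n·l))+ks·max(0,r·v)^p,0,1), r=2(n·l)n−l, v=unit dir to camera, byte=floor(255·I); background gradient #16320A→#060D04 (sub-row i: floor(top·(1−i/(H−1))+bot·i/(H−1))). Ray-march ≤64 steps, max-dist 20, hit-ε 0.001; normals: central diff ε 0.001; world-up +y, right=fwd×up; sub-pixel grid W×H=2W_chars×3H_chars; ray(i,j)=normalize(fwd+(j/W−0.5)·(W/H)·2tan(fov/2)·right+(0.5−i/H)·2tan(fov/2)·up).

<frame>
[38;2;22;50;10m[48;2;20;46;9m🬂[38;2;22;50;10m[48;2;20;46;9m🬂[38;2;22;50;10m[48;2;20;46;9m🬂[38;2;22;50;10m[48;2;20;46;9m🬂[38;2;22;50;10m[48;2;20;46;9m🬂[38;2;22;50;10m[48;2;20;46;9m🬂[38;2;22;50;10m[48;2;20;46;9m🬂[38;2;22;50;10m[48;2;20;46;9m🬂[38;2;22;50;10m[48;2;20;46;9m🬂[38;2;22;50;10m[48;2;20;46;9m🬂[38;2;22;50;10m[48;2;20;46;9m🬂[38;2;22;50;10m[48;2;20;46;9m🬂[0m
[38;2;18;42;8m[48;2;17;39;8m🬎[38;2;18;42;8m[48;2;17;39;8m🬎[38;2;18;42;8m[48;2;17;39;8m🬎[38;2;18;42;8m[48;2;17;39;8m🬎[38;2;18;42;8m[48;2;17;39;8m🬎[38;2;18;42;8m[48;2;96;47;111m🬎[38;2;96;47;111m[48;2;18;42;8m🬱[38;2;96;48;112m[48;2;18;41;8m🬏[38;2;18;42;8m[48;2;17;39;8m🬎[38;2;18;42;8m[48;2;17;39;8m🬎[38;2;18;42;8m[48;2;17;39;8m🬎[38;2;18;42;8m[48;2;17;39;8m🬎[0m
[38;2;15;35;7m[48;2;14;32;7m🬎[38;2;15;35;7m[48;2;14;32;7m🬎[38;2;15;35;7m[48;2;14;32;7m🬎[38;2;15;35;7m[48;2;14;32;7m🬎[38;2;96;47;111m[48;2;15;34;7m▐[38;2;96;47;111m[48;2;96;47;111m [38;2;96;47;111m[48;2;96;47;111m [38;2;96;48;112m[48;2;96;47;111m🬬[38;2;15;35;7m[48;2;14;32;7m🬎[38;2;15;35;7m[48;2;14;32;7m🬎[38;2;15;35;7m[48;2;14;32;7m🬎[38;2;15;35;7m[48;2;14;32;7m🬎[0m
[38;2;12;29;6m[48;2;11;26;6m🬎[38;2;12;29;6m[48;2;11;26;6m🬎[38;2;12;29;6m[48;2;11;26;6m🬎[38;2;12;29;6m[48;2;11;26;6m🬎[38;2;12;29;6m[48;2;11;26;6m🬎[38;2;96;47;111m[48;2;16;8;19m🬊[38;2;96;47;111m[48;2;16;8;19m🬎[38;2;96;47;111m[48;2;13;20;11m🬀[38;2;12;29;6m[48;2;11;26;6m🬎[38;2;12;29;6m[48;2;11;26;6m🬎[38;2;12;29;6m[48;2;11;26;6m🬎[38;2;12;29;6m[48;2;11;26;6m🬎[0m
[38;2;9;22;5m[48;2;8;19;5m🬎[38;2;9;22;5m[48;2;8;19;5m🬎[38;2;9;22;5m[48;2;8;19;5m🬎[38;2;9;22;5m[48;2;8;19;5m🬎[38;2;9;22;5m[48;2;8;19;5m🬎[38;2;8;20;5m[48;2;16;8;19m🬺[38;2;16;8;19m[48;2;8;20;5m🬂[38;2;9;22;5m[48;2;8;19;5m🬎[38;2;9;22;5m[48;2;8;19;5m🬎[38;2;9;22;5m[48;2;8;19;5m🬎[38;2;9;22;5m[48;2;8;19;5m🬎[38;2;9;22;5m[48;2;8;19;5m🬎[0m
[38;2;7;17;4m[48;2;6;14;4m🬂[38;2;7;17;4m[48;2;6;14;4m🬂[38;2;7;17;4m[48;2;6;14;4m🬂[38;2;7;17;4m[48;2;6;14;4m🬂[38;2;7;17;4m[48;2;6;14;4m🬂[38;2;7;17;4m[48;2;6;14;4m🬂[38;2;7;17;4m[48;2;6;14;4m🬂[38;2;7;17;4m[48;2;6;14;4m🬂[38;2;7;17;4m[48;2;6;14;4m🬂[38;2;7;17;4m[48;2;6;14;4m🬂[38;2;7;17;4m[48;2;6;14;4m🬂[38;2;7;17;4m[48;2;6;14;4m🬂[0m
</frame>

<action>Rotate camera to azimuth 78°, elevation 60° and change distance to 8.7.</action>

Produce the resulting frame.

<frame>
[38;2;22;50;10m[48;2;20;46;9m🬂[38;2;22;50;10m[48;2;20;46;9m🬂[38;2;22;50;10m[48;2;20;46;9m🬂[38;2;22;50;10m[48;2;20;46;9m🬂[38;2;22;50;10m[48;2;20;46;9m🬂[38;2;22;50;10m[48;2;20;46;9m🬂[38;2;22;50;10m[48;2;20;46;9m🬂[38;2;22;50;10m[48;2;20;46;9m🬂[38;2;22;50;10m[48;2;20;46;9m🬂[38;2;22;50;10m[48;2;20;46;9m🬂[38;2;22;50;10m[48;2;20;46;9m🬂[38;2;22;50;10m[48;2;20;46;9m🬂[0m
[38;2;18;42;8m[48;2;17;39;8m🬎[38;2;18;42;8m[48;2;17;39;8m🬎[38;2;18;42;8m[48;2;17;39;8m🬎[38;2;18;42;8m[48;2;17;39;8m🬎[38;2;18;42;8m[48;2;17;39;8m🬎[38;2;18;42;8m[48;2;17;39;8m🬎[38;2;18;42;8m[48;2;17;39;8m🬎[38;2;18;42;8m[48;2;17;39;8m🬎[38;2;18;42;8m[48;2;17;39;8m🬎[38;2;18;42;8m[48;2;17;39;8m🬎[38;2;18;42;8m[48;2;17;39;8m🬎[38;2;18;42;8m[48;2;17;39;8m🬎[0m
[38;2;15;35;7m[48;2;14;32;7m🬎[38;2;15;35;7m[48;2;14;32;7m🬎[38;2;15;35;7m[48;2;14;32;7m🬎[38;2;15;35;7m[48;2;14;32;7m🬎[38;2;15;35;7m[48;2;14;32;7m🬎[38;2;96;47;111m[48;2;15;34;7m▐[38;2;96;47;111m[48;2;96;47;111m [38;2;15;35;7m[48;2;14;32;7m🬎[38;2;15;35;7m[48;2;14;32;7m🬎[38;2;15;35;7m[48;2;14;32;7m🬎[38;2;15;35;7m[48;2;14;32;7m🬎[38;2;15;35;7m[48;2;14;32;7m🬎[0m
[38;2;12;29;6m[48;2;11;26;6m🬎[38;2;12;29;6m[48;2;11;26;6m🬎[38;2;12;29;6m[48;2;11;26;6m🬎[38;2;12;29;6m[48;2;11;26;6m🬎[38;2;12;29;6m[48;2;11;26;6m🬎[38;2;12;28;6m[48;2;16;8;19m▌[38;2;96;47;111m[48;2;18;9;22m🬀[38;2;12;29;6m[48;2;11;26;6m🬎[38;2;12;29;6m[48;2;11;26;6m🬎[38;2;12;29;6m[48;2;11;26;6m🬎[38;2;12;29;6m[48;2;11;26;6m🬎[38;2;12;29;6m[48;2;11;26;6m🬎[0m
[38;2;9;22;5m[48;2;8;19;5m🬎[38;2;9;22;5m[48;2;8;19;5m🬎[38;2;9;22;5m[48;2;8;19;5m🬎[38;2;9;22;5m[48;2;8;19;5m🬎[38;2;9;22;5m[48;2;8;19;5m🬎[38;2;9;22;5m[48;2;8;19;5m🬎[38;2;9;22;5m[48;2;8;19;5m🬎[38;2;9;22;5m[48;2;8;19;5m🬎[38;2;9;22;5m[48;2;8;19;5m🬎[38;2;9;22;5m[48;2;8;19;5m🬎[38;2;9;22;5m[48;2;8;19;5m🬎[38;2;9;22;5m[48;2;8;19;5m🬎[0m
[38;2;7;17;4m[48;2;6;14;4m🬂[38;2;7;17;4m[48;2;6;14;4m🬂[38;2;7;17;4m[48;2;6;14;4m🬂[38;2;7;17;4m[48;2;6;14;4m🬂[38;2;7;17;4m[48;2;6;14;4m🬂[38;2;7;17;4m[48;2;6;14;4m🬂[38;2;7;17;4m[48;2;6;14;4m🬂[38;2;7;17;4m[48;2;6;14;4m🬂[38;2;7;17;4m[48;2;6;14;4m🬂[38;2;7;17;4m[48;2;6;14;4m🬂[38;2;7;17;4m[48;2;6;14;4m🬂[38;2;7;17;4m[48;2;6;14;4m🬂[0m
</frame>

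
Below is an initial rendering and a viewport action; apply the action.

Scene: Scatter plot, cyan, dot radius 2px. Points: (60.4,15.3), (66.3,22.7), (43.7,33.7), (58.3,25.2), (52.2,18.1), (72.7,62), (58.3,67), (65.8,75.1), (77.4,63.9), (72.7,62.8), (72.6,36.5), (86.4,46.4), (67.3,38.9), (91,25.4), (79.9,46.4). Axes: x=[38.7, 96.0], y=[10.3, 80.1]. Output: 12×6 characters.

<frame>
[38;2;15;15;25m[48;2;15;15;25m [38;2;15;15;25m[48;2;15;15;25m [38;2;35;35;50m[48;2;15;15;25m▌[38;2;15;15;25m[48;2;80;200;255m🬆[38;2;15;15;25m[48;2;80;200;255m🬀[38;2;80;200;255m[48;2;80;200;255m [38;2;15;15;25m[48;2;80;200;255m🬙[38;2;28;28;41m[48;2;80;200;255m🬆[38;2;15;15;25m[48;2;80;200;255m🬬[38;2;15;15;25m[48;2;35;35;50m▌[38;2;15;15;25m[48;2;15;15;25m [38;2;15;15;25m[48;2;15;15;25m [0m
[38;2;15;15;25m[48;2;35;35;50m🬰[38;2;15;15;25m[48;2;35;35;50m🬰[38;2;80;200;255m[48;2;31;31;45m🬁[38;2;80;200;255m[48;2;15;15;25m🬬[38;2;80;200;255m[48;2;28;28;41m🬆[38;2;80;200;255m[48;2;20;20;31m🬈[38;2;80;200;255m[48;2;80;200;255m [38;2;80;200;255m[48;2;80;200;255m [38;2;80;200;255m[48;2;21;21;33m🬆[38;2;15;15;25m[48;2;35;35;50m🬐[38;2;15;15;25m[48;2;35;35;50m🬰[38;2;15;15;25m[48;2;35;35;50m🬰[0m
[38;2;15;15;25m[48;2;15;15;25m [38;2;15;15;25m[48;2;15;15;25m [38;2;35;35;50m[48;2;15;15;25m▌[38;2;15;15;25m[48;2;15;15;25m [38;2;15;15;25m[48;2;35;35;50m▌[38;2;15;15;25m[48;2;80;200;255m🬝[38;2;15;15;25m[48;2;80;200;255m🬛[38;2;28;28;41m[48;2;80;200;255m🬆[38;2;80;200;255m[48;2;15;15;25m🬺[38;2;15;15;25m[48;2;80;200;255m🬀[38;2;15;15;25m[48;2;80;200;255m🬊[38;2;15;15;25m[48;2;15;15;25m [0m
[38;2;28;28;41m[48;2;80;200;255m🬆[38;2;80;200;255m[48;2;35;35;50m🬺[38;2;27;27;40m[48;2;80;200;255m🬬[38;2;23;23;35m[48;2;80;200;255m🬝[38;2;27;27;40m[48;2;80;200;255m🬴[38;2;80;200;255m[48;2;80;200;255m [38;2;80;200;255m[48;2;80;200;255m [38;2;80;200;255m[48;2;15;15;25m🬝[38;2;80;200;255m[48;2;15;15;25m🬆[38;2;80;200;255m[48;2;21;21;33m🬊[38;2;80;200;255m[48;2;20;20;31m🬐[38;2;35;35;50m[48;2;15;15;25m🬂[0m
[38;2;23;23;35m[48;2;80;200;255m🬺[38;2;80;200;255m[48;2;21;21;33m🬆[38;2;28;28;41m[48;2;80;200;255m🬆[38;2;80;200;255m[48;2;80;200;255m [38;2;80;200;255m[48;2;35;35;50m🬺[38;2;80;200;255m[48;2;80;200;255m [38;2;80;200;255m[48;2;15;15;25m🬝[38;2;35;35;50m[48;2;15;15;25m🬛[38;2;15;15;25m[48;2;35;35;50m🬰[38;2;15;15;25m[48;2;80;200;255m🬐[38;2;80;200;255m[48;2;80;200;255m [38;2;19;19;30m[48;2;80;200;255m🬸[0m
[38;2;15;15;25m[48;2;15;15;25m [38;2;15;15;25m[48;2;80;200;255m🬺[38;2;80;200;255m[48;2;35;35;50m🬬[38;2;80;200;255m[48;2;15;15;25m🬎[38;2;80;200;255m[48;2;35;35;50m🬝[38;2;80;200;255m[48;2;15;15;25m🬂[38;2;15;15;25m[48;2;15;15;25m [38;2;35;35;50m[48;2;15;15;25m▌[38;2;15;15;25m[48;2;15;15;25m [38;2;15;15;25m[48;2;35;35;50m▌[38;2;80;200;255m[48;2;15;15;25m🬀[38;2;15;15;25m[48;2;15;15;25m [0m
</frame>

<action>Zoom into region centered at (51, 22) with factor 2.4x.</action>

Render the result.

<frame>
[38;2;15;15;25m[48;2;15;15;25m [38;2;15;15;25m[48;2;80;200;255m🬐[38;2;80;200;255m[48;2;80;200;255m [38;2;15;15;25m[48;2;80;200;255m🬸[38;2;15;15;25m[48;2;35;35;50m▌[38;2;15;15;25m[48;2;15;15;25m [38;2;15;15;25m[48;2;15;15;25m [38;2;35;35;50m[48;2;15;15;25m▌[38;2;15;15;25m[48;2;15;15;25m [38;2;15;15;25m[48;2;35;35;50m▌[38;2;15;15;25m[48;2;15;15;25m [38;2;15;15;25m[48;2;15;15;25m [0m
[38;2;15;15;25m[48;2;35;35;50m🬰[38;2;15;15;25m[48;2;35;35;50m🬰[38;2;80;200;255m[48;2;27;27;40m🬀[38;2;15;15;25m[48;2;35;35;50m🬰[38;2;15;15;25m[48;2;35;35;50m🬐[38;2;15;15;25m[48;2;35;35;50m🬰[38;2;15;15;25m[48;2;35;35;50m🬰[38;2;35;35;50m[48;2;15;15;25m🬛[38;2;23;23;35m[48;2;80;200;255m🬝[38;2;28;28;41m[48;2;80;200;255m🬊[38;2;15;15;25m[48;2;35;35;50m🬰[38;2;15;15;25m[48;2;35;35;50m🬰[0m
[38;2;15;15;25m[48;2;15;15;25m [38;2;15;15;25m[48;2;15;15;25m [38;2;35;35;50m[48;2;15;15;25m▌[38;2;15;15;25m[48;2;15;15;25m [38;2;15;15;25m[48;2;35;35;50m▌[38;2;15;15;25m[48;2;15;15;25m [38;2;15;15;25m[48;2;80;200;255m🬬[38;2;35;35;50m[48;2;15;15;25m▌[38;2;80;200;255m[48;2;15;15;25m🬊[38;2;80;200;255m[48;2;35;35;50m🬝[38;2;80;200;255m[48;2;15;15;25m🬀[38;2;15;15;25m[48;2;15;15;25m [0m
[38;2;35;35;50m[48;2;15;15;25m🬂[38;2;35;35;50m[48;2;15;15;25m🬂[38;2;35;35;50m[48;2;15;15;25m🬕[38;2;35;35;50m[48;2;15;15;25m🬂[38;2;35;35;50m[48;2;15;15;25m🬨[38;2;80;200;255m[48;2;25;25;37m🬫[38;2;80;200;255m[48;2;80;200;255m [38;2;80;200;255m[48;2;27;27;40m🬃[38;2;35;35;50m[48;2;15;15;25m🬂[38;2;27;27;40m[48;2;80;200;255m🬝[38;2;80;200;255m[48;2;28;28;41m🬱[38;2;35;35;50m[48;2;15;15;25m🬂[0m
[38;2;15;15;25m[48;2;35;35;50m🬰[38;2;15;15;25m[48;2;35;35;50m🬰[38;2;35;35;50m[48;2;15;15;25m🬛[38;2;15;15;25m[48;2;35;35;50m🬰[38;2;15;15;25m[48;2;35;35;50m🬐[38;2;15;15;25m[48;2;35;35;50m🬰[38;2;80;200;255m[48;2;23;23;35m🬀[38;2;35;35;50m[48;2;15;15;25m🬛[38;2;15;15;25m[48;2;35;35;50m🬰[38;2;80;200;255m[48;2;28;28;41m🬊[38;2;80;200;255m[48;2;15;15;25m🬝[38;2;80;200;255m[48;2;23;23;35m🬀[0m
[38;2;15;15;25m[48;2;15;15;25m [38;2;15;15;25m[48;2;15;15;25m [38;2;35;35;50m[48;2;15;15;25m▌[38;2;15;15;25m[48;2;15;15;25m [38;2;15;15;25m[48;2;35;35;50m▌[38;2;15;15;25m[48;2;15;15;25m [38;2;15;15;25m[48;2;15;15;25m [38;2;35;35;50m[48;2;15;15;25m▌[38;2;15;15;25m[48;2;15;15;25m [38;2;15;15;25m[48;2;35;35;50m▌[38;2;15;15;25m[48;2;15;15;25m [38;2;15;15;25m[48;2;15;15;25m [0m
</frame>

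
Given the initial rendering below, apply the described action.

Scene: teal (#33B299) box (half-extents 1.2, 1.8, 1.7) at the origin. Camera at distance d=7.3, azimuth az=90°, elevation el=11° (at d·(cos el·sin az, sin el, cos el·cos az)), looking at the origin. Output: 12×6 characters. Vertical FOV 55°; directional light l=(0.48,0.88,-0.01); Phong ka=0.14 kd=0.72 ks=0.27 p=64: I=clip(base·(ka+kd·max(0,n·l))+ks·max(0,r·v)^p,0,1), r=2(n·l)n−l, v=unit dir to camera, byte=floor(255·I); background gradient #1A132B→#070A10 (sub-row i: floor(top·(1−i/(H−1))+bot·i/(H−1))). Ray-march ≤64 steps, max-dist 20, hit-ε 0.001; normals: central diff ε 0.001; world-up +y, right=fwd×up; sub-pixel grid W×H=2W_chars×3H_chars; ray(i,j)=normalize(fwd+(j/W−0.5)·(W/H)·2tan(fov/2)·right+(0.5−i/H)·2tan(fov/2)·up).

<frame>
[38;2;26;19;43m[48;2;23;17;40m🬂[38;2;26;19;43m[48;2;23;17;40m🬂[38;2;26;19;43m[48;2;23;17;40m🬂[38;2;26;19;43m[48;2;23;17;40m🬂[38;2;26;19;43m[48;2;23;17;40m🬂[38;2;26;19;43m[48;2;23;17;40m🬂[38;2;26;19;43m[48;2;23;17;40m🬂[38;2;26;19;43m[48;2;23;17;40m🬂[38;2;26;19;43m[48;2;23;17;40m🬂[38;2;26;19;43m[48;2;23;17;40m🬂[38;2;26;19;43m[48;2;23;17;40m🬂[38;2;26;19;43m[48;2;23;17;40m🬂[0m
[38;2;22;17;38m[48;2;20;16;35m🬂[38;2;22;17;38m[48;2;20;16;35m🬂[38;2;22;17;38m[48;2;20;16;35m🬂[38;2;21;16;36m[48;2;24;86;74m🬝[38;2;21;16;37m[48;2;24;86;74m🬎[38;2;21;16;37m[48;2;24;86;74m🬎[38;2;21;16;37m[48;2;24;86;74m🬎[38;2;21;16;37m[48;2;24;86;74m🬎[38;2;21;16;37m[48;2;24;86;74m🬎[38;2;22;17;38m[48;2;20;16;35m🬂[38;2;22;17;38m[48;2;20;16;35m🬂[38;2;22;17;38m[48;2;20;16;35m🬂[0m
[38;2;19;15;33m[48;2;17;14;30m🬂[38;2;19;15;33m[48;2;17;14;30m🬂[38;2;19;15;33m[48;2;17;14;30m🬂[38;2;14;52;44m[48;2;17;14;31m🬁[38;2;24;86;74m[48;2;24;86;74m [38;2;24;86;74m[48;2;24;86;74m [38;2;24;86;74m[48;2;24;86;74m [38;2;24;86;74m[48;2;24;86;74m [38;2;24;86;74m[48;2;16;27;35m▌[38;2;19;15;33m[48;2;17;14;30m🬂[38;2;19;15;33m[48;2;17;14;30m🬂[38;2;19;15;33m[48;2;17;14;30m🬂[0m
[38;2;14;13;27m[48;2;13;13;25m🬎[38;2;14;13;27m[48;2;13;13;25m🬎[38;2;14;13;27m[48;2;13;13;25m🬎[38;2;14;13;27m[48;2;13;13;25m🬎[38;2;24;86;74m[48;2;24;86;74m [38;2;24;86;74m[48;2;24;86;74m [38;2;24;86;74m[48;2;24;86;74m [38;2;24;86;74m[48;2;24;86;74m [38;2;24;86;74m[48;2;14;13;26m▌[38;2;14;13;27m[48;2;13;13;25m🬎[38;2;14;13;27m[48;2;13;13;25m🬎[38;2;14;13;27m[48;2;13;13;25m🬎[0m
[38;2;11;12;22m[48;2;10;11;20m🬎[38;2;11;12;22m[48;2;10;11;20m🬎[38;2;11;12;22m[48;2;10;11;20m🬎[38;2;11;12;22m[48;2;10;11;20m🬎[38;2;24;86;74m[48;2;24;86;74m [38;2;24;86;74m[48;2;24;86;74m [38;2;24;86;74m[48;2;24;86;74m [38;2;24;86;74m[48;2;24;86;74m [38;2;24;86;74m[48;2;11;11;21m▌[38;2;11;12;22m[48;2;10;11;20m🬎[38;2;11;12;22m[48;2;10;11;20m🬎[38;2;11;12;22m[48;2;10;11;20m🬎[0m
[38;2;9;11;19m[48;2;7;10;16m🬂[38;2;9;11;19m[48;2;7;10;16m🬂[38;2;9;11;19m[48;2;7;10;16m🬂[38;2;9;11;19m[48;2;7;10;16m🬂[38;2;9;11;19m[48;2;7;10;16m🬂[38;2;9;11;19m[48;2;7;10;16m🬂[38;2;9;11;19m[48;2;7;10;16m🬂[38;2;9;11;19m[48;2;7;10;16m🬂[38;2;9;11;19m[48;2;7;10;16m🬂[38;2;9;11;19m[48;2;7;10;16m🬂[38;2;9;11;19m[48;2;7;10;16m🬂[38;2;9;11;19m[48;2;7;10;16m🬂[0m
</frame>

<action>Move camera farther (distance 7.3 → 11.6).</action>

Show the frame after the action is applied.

<frame>
[38;2;26;19;43m[48;2;23;17;40m🬂[38;2;26;19;43m[48;2;23;17;40m🬂[38;2;26;19;43m[48;2;23;17;40m🬂[38;2;26;19;43m[48;2;23;17;40m🬂[38;2;26;19;43m[48;2;23;17;40m🬂[38;2;26;19;43m[48;2;23;17;40m🬂[38;2;26;19;43m[48;2;23;17;40m🬂[38;2;26;19;43m[48;2;23;17;40m🬂[38;2;26;19;43m[48;2;23;17;40m🬂[38;2;26;19;43m[48;2;23;17;40m🬂[38;2;26;19;43m[48;2;23;17;40m🬂[38;2;26;19;43m[48;2;23;17;40m🬂[0m
[38;2;22;17;38m[48;2;20;16;35m🬂[38;2;22;17;38m[48;2;20;16;35m🬂[38;2;22;17;38m[48;2;20;16;35m🬂[38;2;22;17;38m[48;2;20;16;35m🬂[38;2;22;17;38m[48;2;20;16;35m🬂[38;2;22;17;38m[48;2;20;16;35m🬂[38;2;22;17;38m[48;2;20;16;35m🬂[38;2;22;17;38m[48;2;20;16;35m🬂[38;2;22;17;38m[48;2;20;16;35m🬂[38;2;22;17;38m[48;2;20;16;35m🬂[38;2;22;17;38m[48;2;20;16;35m🬂[38;2;22;17;38m[48;2;20;16;35m🬂[0m
[38;2;19;15;33m[48;2;17;14;30m🬂[38;2;19;15;33m[48;2;17;14;30m🬂[38;2;19;15;33m[48;2;17;14;30m🬂[38;2;19;15;33m[48;2;17;14;30m🬂[38;2;19;15;33m[48;2;17;14;30m🬂[38;2;19;15;33m[48;2;24;86;74m🬂[38;2;19;15;33m[48;2;24;86;74m🬂[38;2;24;86;74m[48;2;18;14;31m🬓[38;2;19;15;33m[48;2;17;14;30m🬂[38;2;19;15;33m[48;2;17;14;30m🬂[38;2;19;15;33m[48;2;17;14;30m🬂[38;2;19;15;33m[48;2;17;14;30m🬂[0m
[38;2;14;13;27m[48;2;13;13;25m🬎[38;2;14;13;27m[48;2;13;13;25m🬎[38;2;14;13;27m[48;2;13;13;25m🬎[38;2;14;13;27m[48;2;13;13;25m🬎[38;2;14;13;27m[48;2;13;13;25m🬎[38;2;24;86;74m[48;2;24;86;74m [38;2;24;86;74m[48;2;24;86;74m [38;2;24;86;74m[48;2;14;13;26m▌[38;2;14;13;27m[48;2;13;13;25m🬎[38;2;14;13;27m[48;2;13;13;25m🬎[38;2;14;13;27m[48;2;13;13;25m🬎[38;2;14;13;27m[48;2;13;13;25m🬎[0m
[38;2;11;12;22m[48;2;10;11;20m🬎[38;2;11;12;22m[48;2;10;11;20m🬎[38;2;11;12;22m[48;2;10;11;20m🬎[38;2;11;12;22m[48;2;10;11;20m🬎[38;2;11;12;22m[48;2;10;11;20m🬎[38;2;24;86;74m[48;2;10;11;21m🬂[38;2;24;86;74m[48;2;10;11;21m🬂[38;2;24;86;74m[48;2;10;11;21m🬀[38;2;11;12;22m[48;2;10;11;20m🬎[38;2;11;12;22m[48;2;10;11;20m🬎[38;2;11;12;22m[48;2;10;11;20m🬎[38;2;11;12;22m[48;2;10;11;20m🬎[0m
[38;2;9;11;19m[48;2;7;10;16m🬂[38;2;9;11;19m[48;2;7;10;16m🬂[38;2;9;11;19m[48;2;7;10;16m🬂[38;2;9;11;19m[48;2;7;10;16m🬂[38;2;9;11;19m[48;2;7;10;16m🬂[38;2;9;11;19m[48;2;7;10;16m🬂[38;2;9;11;19m[48;2;7;10;16m🬂[38;2;9;11;19m[48;2;7;10;16m🬂[38;2;9;11;19m[48;2;7;10;16m🬂[38;2;9;11;19m[48;2;7;10;16m🬂[38;2;9;11;19m[48;2;7;10;16m🬂[38;2;9;11;19m[48;2;7;10;16m🬂[0m
</frame>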